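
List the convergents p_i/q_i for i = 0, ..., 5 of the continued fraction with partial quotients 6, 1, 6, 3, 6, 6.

6/1, 7/1, 48/7, 151/22, 954/139, 5875/856

Using the convergent recurrence p_i = a_i*p_{i-1} + p_{i-2}, q_i = a_i*q_{i-1} + q_{i-2} with p_{-2}=0, p_{-1}=1, q_{-2}=1, q_{-1}=0:
  i=0: a_0=6, p_0 = 6*1 + 0 = 6, q_0 = 6*0 + 1 = 1.
  i=1: a_1=1, p_1 = 1*6 + 1 = 7, q_1 = 1*1 + 0 = 1.
  i=2: a_2=6, p_2 = 6*7 + 6 = 48, q_2 = 6*1 + 1 = 7.
  i=3: a_3=3, p_3 = 3*48 + 7 = 151, q_3 = 3*7 + 1 = 22.
  i=4: a_4=6, p_4 = 6*151 + 48 = 954, q_4 = 6*22 + 7 = 139.
  i=5: a_5=6, p_5 = 6*954 + 151 = 5875, q_5 = 6*139 + 22 = 856.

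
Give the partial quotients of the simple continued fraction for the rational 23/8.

[2; 1, 7]

Run the Euclidean algorithm on 23 and 8; the successive quotients are the partial quotients a_0, a_1, ... (each step inverts the fractional part left over by the previous one):
  23 = 2*8 + 7, so a_0 = 2.
  8 = 1*7 + 1, so a_1 = 1.
  7 = 7*1 + 0, so a_2 = 7.
The remainder reaches 0 after 3 divisions, so the expansion has 3 partial quotients, read off in order.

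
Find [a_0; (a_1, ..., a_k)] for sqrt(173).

Write x_i = (sqrt(173) + m_i)/d_i with (m_0, d_0) = (0, 1). a_0 = floor(sqrt(173)) = 13, since 13^2 = 169 <= 173 < 196 = 14^2.
Iterate m_{i+1} = d_i*a_i - m_i, d_{i+1} = (173 - m_{i+1}^2)/d_i, a_{i+1} = floor((a_0 + m_{i+1})/d_{i+1}):
  m_1 = 1*13 - 0 = 13, d_1 = (173 - 13^2)/1 = 4/1 = 4, a_1 = floor((13 + 13)/4) = 6.
  m_2 = 4*6 - 13 = 11, d_2 = (173 - 11^2)/4 = 52/4 = 13, a_2 = floor((13 + 11)/13) = 1.
  m_3 = 13*1 - 11 = 2, d_3 = (173 - 2^2)/13 = 169/13 = 13, a_3 = floor((13 + 2)/13) = 1.
  m_4 = 13*1 - 2 = 11, d_4 = (173 - 11^2)/13 = 52/13 = 4, a_4 = floor((13 + 11)/4) = 6.
  m_5 = 4*6 - 11 = 13, d_5 = (173 - 13^2)/4 = 4/4 = 1, a_5 = floor((13 + 13)/1) = 26.
  m_6 = 1*26 - 13 = 13, d_6 = (173 - 13^2)/1 = 4/1 = 4: (m_6, d_6) = (m_1, d_1) = (13, 4), so from here the quotients repeat a_1, ..., a_5; the period length is 5.
Hence the expansion of sqrt(173) is a_0 = 13 followed by the repeating block 6, 1, 1, 6, 26 (period 5).

[13; (6, 1, 1, 6, 26)]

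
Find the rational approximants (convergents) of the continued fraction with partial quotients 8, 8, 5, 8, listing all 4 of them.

Using the convergent recurrence p_i = a_i*p_{i-1} + p_{i-2}, q_i = a_i*q_{i-1} + q_{i-2} with p_{-2}=0, p_{-1}=1, q_{-2}=1, q_{-1}=0:
  i=0: a_0=8, p_0 = 8*1 + 0 = 8, q_0 = 8*0 + 1 = 1.
  i=1: a_1=8, p_1 = 8*8 + 1 = 65, q_1 = 8*1 + 0 = 8.
  i=2: a_2=5, p_2 = 5*65 + 8 = 333, q_2 = 5*8 + 1 = 41.
  i=3: a_3=8, p_3 = 8*333 + 65 = 2729, q_3 = 8*41 + 8 = 336.

8/1, 65/8, 333/41, 2729/336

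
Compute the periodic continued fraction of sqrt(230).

Write x_i = (sqrt(230) + m_i)/d_i with (m_0, d_0) = (0, 1). a_0 = floor(sqrt(230)) = 15, since 15^2 = 225 <= 230 < 256 = 16^2.
Iterate m_{i+1} = d_i*a_i - m_i, d_{i+1} = (230 - m_{i+1}^2)/d_i, a_{i+1} = floor((a_0 + m_{i+1})/d_{i+1}):
  m_1 = 1*15 - 0 = 15, d_1 = (230 - 15^2)/1 = 5/1 = 5, a_1 = floor((15 + 15)/5) = 6.
  m_2 = 5*6 - 15 = 15, d_2 = (230 - 15^2)/5 = 5/5 = 1, a_2 = floor((15 + 15)/1) = 30.
  m_3 = 1*30 - 15 = 15, d_3 = (230 - 15^2)/1 = 5/1 = 5: (m_3, d_3) = (m_1, d_1) = (15, 5), so from here the quotients repeat a_1, a_2; the period length is 2.
Hence the expansion of sqrt(230) is a_0 = 15 followed by the repeating block 6, 30 (period 2).

[15; (6, 30)]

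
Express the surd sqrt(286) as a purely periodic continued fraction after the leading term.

Write x_i = (sqrt(286) + m_i)/d_i with (m_0, d_0) = (0, 1). a_0 = floor(sqrt(286)) = 16, since 16^2 = 256 <= 286 < 289 = 17^2.
Iterate m_{i+1} = d_i*a_i - m_i, d_{i+1} = (286 - m_{i+1}^2)/d_i, a_{i+1} = floor((a_0 + m_{i+1})/d_{i+1}):
  m_1 = 1*16 - 0 = 16, d_1 = (286 - 16^2)/1 = 30/1 = 30, a_1 = floor((16 + 16)/30) = 1.
  m_2 = 30*1 - 16 = 14, d_2 = (286 - 14^2)/30 = 90/30 = 3, a_2 = floor((16 + 14)/3) = 10.
  m_3 = 3*10 - 14 = 16, d_3 = (286 - 16^2)/3 = 30/3 = 10, a_3 = floor((16 + 16)/10) = 3.
  m_4 = 10*3 - 16 = 14, d_4 = (286 - 14^2)/10 = 90/10 = 9, a_4 = floor((16 + 14)/9) = 3.
  m_5 = 9*3 - 14 = 13, d_5 = (286 - 13^2)/9 = 117/9 = 13, a_5 = floor((16 + 13)/13) = 2.
  m_6 = 13*2 - 13 = 13, d_6 = (286 - 13^2)/13 = 117/13 = 9, a_6 = floor((16 + 13)/9) = 3.
  m_7 = 9*3 - 13 = 14, d_7 = (286 - 14^2)/9 = 90/9 = 10, a_7 = floor((16 + 14)/10) = 3.
  m_8 = 10*3 - 14 = 16, d_8 = (286 - 16^2)/10 = 30/10 = 3, a_8 = floor((16 + 16)/3) = 10.
  m_9 = 3*10 - 16 = 14, d_9 = (286 - 14^2)/3 = 90/3 = 30, a_9 = floor((16 + 14)/30) = 1.
  m_10 = 30*1 - 14 = 16, d_10 = (286 - 16^2)/30 = 30/30 = 1, a_10 = floor((16 + 16)/1) = 32.
  m_11 = 1*32 - 16 = 16, d_11 = (286 - 16^2)/1 = 30/1 = 30: (m_11, d_11) = (m_1, d_1) = (16, 30), so from here the quotients repeat a_1, ..., a_10; the period length is 10.
Hence the expansion of sqrt(286) is a_0 = 16 followed by the repeating block 1, 10, 3, 3, 2, 3, 3, 10, 1, 32 (period 10).

[16; (1, 10, 3, 3, 2, 3, 3, 10, 1, 32)]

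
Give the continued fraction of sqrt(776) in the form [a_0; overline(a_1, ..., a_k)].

[27; overline(1, 5, 1, 54)]

Write x_i = (sqrt(776) + m_i)/d_i with (m_0, d_0) = (0, 1). a_0 = floor(sqrt(776)) = 27, since 27^2 = 729 <= 776 < 784 = 28^2.
Iterate m_{i+1} = d_i*a_i - m_i, d_{i+1} = (776 - m_{i+1}^2)/d_i, a_{i+1} = floor((a_0 + m_{i+1})/d_{i+1}):
  m_1 = 1*27 - 0 = 27, d_1 = (776 - 27^2)/1 = 47/1 = 47, a_1 = floor((27 + 27)/47) = 1.
  m_2 = 47*1 - 27 = 20, d_2 = (776 - 20^2)/47 = 376/47 = 8, a_2 = floor((27 + 20)/8) = 5.
  m_3 = 8*5 - 20 = 20, d_3 = (776 - 20^2)/8 = 376/8 = 47, a_3 = floor((27 + 20)/47) = 1.
  m_4 = 47*1 - 20 = 27, d_4 = (776 - 27^2)/47 = 47/47 = 1, a_4 = floor((27 + 27)/1) = 54.
  m_5 = 1*54 - 27 = 27, d_5 = (776 - 27^2)/1 = 47/1 = 47: (m_5, d_5) = (m_1, d_1) = (27, 47), so from here the quotients repeat a_1, ..., a_4; the period length is 4.
Hence the expansion of sqrt(776) is a_0 = 27 followed by the repeating block 1, 5, 1, 54 (period 4).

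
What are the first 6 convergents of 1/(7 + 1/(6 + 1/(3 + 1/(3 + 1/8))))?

Using the convergent recurrence p_i = a_i*p_{i-1} + p_{i-2}, q_i = a_i*q_{i-1} + q_{i-2} with p_{-2}=0, p_{-1}=1, q_{-2}=1, q_{-1}=0:
  i=0: a_0=0, p_0 = 0*1 + 0 = 0, q_0 = 0*0 + 1 = 1.
  i=1: a_1=7, p_1 = 7*0 + 1 = 1, q_1 = 7*1 + 0 = 7.
  i=2: a_2=6, p_2 = 6*1 + 0 = 6, q_2 = 6*7 + 1 = 43.
  i=3: a_3=3, p_3 = 3*6 + 1 = 19, q_3 = 3*43 + 7 = 136.
  i=4: a_4=3, p_4 = 3*19 + 6 = 63, q_4 = 3*136 + 43 = 451.
  i=5: a_5=8, p_5 = 8*63 + 19 = 523, q_5 = 8*451 + 136 = 3744.

0/1, 1/7, 6/43, 19/136, 63/451, 523/3744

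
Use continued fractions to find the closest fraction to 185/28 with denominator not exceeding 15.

33/5

Expand x = 185/28 as a continued fraction with the Euclidean algorithm:
  185 = 6*28 + 17, so a_0 = 6.
  28 = 1*17 + 11, so a_1 = 1.
  17 = 1*11 + 6, so a_2 = 1.
  11 = 1*6 + 5, so a_3 = 1.
  6 = 1*5 + 1, so a_4 = 1.
  5 = 5*1 + 0, so a_5 = 5.
so x = [6; 1, 1, 1, 1, 5].
Convergents (p_i = a_i*p_{i-1} + p_{i-2}, q_i = a_i*q_{i-1} + q_{i-2} with p_{-2}=0, p_{-1}=1, q_{-2}=1, q_{-1}=0), until the denominator exceeds 15:
  i=0: a_0=6, p_0 = 6*1 + 0 = 6, q_0 = 6*0 + 1 = 1.
  i=1: a_1=1, p_1 = 1*6 + 1 = 7, q_1 = 1*1 + 0 = 1.
  i=2: a_2=1, p_2 = 1*7 + 6 = 13, q_2 = 1*1 + 1 = 2.
  i=3: a_3=1, p_3 = 1*13 + 7 = 20, q_3 = 1*2 + 1 = 3.
  i=4: a_4=1, p_4 = 1*20 + 13 = 33, q_4 = 1*3 + 2 = 5.
  i=5: a_5=5, p_5 = 5*33 + 20 = 185, q_5 = 5*5 + 3 = 28.
q_5 = 28 > 15, so the last convergent with denominator <= 15 is p_4/q_4 = 33/5.
The closest fraction with denominator <= 15 is either p_4/q_4 or the intermediate fraction (k*p_4 + p_3)/(k*q_4 + q_3) with the largest k >= 1 whose denominator stays <= 15; these approach x as k grows, and every other convergent or intermediate fraction in range is farther away.
Largest k: floor((15 - q_3)/q_4) = floor((15 - 3)/5) = 2.
That gives (2*33 + 20)/(2*5 + 3) = 86/13.
Compare the errors: |x - 33/5| = |185*5 - 33*28|/(28*5) = 1/140, and |x - 86/13| = |185*13 - 86*28|/(28*13) = 3/364.
Cross-multiplying, 1*364 = 364 < 420 = 3*140, so 1/140 is smaller: the convergent 33/5 is closer to x than 86/13.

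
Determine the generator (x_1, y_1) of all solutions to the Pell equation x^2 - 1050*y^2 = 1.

(x, y) = (8749, 270)

First expand sqrt(1050) as a continued fraction. With x_i = (sqrt(1050) + m_i)/d_i and (m_0, d_0) = (0, 1): a_0 = floor(sqrt(1050)) = 32, since 32^2 = 1024 <= 1050 < 1089 = 33^2.
Iterate m_{i+1} = d_i*a_i - m_i, d_{i+1} = (1050 - m_{i+1}^2)/d_i, a_{i+1} = floor((a_0 + m_{i+1})/d_{i+1}):
  m_1 = 1*32 - 0 = 32, d_1 = (1050 - 32^2)/1 = 26/1 = 26, a_1 = floor((32 + 32)/26) = 2.
  m_2 = 26*2 - 32 = 20, d_2 = (1050 - 20^2)/26 = 650/26 = 25, a_2 = floor((32 + 20)/25) = 2.
  m_3 = 25*2 - 20 = 30, d_3 = (1050 - 30^2)/25 = 150/25 = 6, a_3 = floor((32 + 30)/6) = 10.
  m_4 = 6*10 - 30 = 30, d_4 = (1050 - 30^2)/6 = 150/6 = 25, a_4 = floor((32 + 30)/25) = 2.
  m_5 = 25*2 - 30 = 20, d_5 = (1050 - 20^2)/25 = 650/25 = 26, a_5 = floor((32 + 20)/26) = 2.
  m_6 = 26*2 - 20 = 32, d_6 = (1050 - 32^2)/26 = 26/26 = 1, a_6 = floor((32 + 32)/1) = 64.
  m_7 = 1*64 - 32 = 32, d_7 = (1050 - 32^2)/1 = 26/1 = 26: (m_7, d_7) = (m_1, d_1) = (32, 26), so from here the quotients repeat a_1, ..., a_6; the period length is 6.
So sqrt(1050) = [32; (2, 2, 10, 2, 2, 64)] with period length k = 6.
k is even, so the fundamental solution of x^2 - 1050y^2 = 1 is (p_{k-1}, q_{k-1}) = (p_5, q_5); compute convergents through index 5.
Convergents (p_i = a_i*p_{i-1} + p_{i-2}, q_i = a_i*q_{i-1} + q_{i-2} with p_{-2}=0, p_{-1}=1, q_{-2}=1, q_{-1}=0):
  i=0: a_0=32, p_0 = 32*1 + 0 = 32, q_0 = 32*0 + 1 = 1.
  i=1: a_1=2, p_1 = 2*32 + 1 = 65, q_1 = 2*1 + 0 = 2.
  i=2: a_2=2, p_2 = 2*65 + 32 = 162, q_2 = 2*2 + 1 = 5.
  i=3: a_3=10, p_3 = 10*162 + 65 = 1685, q_3 = 10*5 + 2 = 52.
  i=4: a_4=2, p_4 = 2*1685 + 162 = 3532, q_4 = 2*52 + 5 = 109.
  i=5: a_5=2, p_5 = 2*3532 + 1685 = 8749, q_5 = 2*109 + 52 = 270.
Check: 8749^2 - 1050*270^2 = 76545001 - 76545000 = 1, so (x, y) = (8749, 270) solves the equation, and by the theorem it is the least positive solution.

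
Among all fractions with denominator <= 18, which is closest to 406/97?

67/16

Expand x = 406/97 as a continued fraction with the Euclidean algorithm:
  406 = 4*97 + 18, so a_0 = 4.
  97 = 5*18 + 7, so a_1 = 5.
  18 = 2*7 + 4, so a_2 = 2.
  7 = 1*4 + 3, so a_3 = 1.
  4 = 1*3 + 1, so a_4 = 1.
  3 = 3*1 + 0, so a_5 = 3.
so x = [4; 5, 2, 1, 1, 3].
Convergents (p_i = a_i*p_{i-1} + p_{i-2}, q_i = a_i*q_{i-1} + q_{i-2} with p_{-2}=0, p_{-1}=1, q_{-2}=1, q_{-1}=0), until the denominator exceeds 18:
  i=0: a_0=4, p_0 = 4*1 + 0 = 4, q_0 = 4*0 + 1 = 1.
  i=1: a_1=5, p_1 = 5*4 + 1 = 21, q_1 = 5*1 + 0 = 5.
  i=2: a_2=2, p_2 = 2*21 + 4 = 46, q_2 = 2*5 + 1 = 11.
  i=3: a_3=1, p_3 = 1*46 + 21 = 67, q_3 = 1*11 + 5 = 16.
  i=4: a_4=1, p_4 = 1*67 + 46 = 113, q_4 = 1*16 + 11 = 27.
q_4 = 27 > 18, so the last convergent with denominator <= 18 is p_3/q_3 = 67/16.
The closest fraction with denominator <= 18 is either p_3/q_3 or the intermediate fraction (k*p_3 + p_2)/(k*q_3 + q_2) with the largest k >= 1 whose denominator stays <= 18; these approach x as k grows, and every other convergent or intermediate fraction in range is farther away.
Largest k: floor((18 - q_2)/q_3) = floor((18 - 11)/16) = 0.
Since k = 0, no intermediate fraction beyond p_3/q_3 has denominator <= 18, so the convergent 67/16 is the closest (its error is |406*16 - 67*97|/(97*16) = 3/1552).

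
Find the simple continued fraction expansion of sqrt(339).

[18; (2, 2, 2, 1, 17, 1, 2, 2, 2, 36)]

Write x_i = (sqrt(339) + m_i)/d_i with (m_0, d_0) = (0, 1). a_0 = floor(sqrt(339)) = 18, since 18^2 = 324 <= 339 < 361 = 19^2.
Iterate m_{i+1} = d_i*a_i - m_i, d_{i+1} = (339 - m_{i+1}^2)/d_i, a_{i+1} = floor((a_0 + m_{i+1})/d_{i+1}):
  m_1 = 1*18 - 0 = 18, d_1 = (339 - 18^2)/1 = 15/1 = 15, a_1 = floor((18 + 18)/15) = 2.
  m_2 = 15*2 - 18 = 12, d_2 = (339 - 12^2)/15 = 195/15 = 13, a_2 = floor((18 + 12)/13) = 2.
  m_3 = 13*2 - 12 = 14, d_3 = (339 - 14^2)/13 = 143/13 = 11, a_3 = floor((18 + 14)/11) = 2.
  m_4 = 11*2 - 14 = 8, d_4 = (339 - 8^2)/11 = 275/11 = 25, a_4 = floor((18 + 8)/25) = 1.
  m_5 = 25*1 - 8 = 17, d_5 = (339 - 17^2)/25 = 50/25 = 2, a_5 = floor((18 + 17)/2) = 17.
  m_6 = 2*17 - 17 = 17, d_6 = (339 - 17^2)/2 = 50/2 = 25, a_6 = floor((18 + 17)/25) = 1.
  m_7 = 25*1 - 17 = 8, d_7 = (339 - 8^2)/25 = 275/25 = 11, a_7 = floor((18 + 8)/11) = 2.
  m_8 = 11*2 - 8 = 14, d_8 = (339 - 14^2)/11 = 143/11 = 13, a_8 = floor((18 + 14)/13) = 2.
  m_9 = 13*2 - 14 = 12, d_9 = (339 - 12^2)/13 = 195/13 = 15, a_9 = floor((18 + 12)/15) = 2.
  m_10 = 15*2 - 12 = 18, d_10 = (339 - 18^2)/15 = 15/15 = 1, a_10 = floor((18 + 18)/1) = 36.
  m_11 = 1*36 - 18 = 18, d_11 = (339 - 18^2)/1 = 15/1 = 15: (m_11, d_11) = (m_1, d_1) = (18, 15), so from here the quotients repeat a_1, ..., a_10; the period length is 10.
Hence the expansion of sqrt(339) is a_0 = 18 followed by the repeating block 2, 2, 2, 1, 17, 1, 2, 2, 2, 36 (period 10).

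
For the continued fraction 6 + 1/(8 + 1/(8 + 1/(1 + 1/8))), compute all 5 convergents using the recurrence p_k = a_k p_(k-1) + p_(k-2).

Using the convergent recurrence p_i = a_i*p_{i-1} + p_{i-2}, q_i = a_i*q_{i-1} + q_{i-2} with p_{-2}=0, p_{-1}=1, q_{-2}=1, q_{-1}=0:
  i=0: a_0=6, p_0 = 6*1 + 0 = 6, q_0 = 6*0 + 1 = 1.
  i=1: a_1=8, p_1 = 8*6 + 1 = 49, q_1 = 8*1 + 0 = 8.
  i=2: a_2=8, p_2 = 8*49 + 6 = 398, q_2 = 8*8 + 1 = 65.
  i=3: a_3=1, p_3 = 1*398 + 49 = 447, q_3 = 1*65 + 8 = 73.
  i=4: a_4=8, p_4 = 8*447 + 398 = 3974, q_4 = 8*73 + 65 = 649.

6/1, 49/8, 398/65, 447/73, 3974/649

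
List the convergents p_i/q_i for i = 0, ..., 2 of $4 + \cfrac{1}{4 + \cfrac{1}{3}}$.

4/1, 17/4, 55/13

Using the convergent recurrence p_i = a_i*p_{i-1} + p_{i-2}, q_i = a_i*q_{i-1} + q_{i-2} with p_{-2}=0, p_{-1}=1, q_{-2}=1, q_{-1}=0:
  i=0: a_0=4, p_0 = 4*1 + 0 = 4, q_0 = 4*0 + 1 = 1.
  i=1: a_1=4, p_1 = 4*4 + 1 = 17, q_1 = 4*1 + 0 = 4.
  i=2: a_2=3, p_2 = 3*17 + 4 = 55, q_2 = 3*4 + 1 = 13.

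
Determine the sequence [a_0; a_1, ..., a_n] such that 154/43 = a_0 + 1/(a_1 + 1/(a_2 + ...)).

[3; 1, 1, 2, 1, 1, 3]

Run the Euclidean algorithm on 154 and 43; the successive quotients are the partial quotients a_0, a_1, ... (each step inverts the fractional part left over by the previous one):
  154 = 3*43 + 25, so a_0 = 3.
  43 = 1*25 + 18, so a_1 = 1.
  25 = 1*18 + 7, so a_2 = 1.
  18 = 2*7 + 4, so a_3 = 2.
  7 = 1*4 + 3, so a_4 = 1.
  4 = 1*3 + 1, so a_5 = 1.
  3 = 3*1 + 0, so a_6 = 3.
The remainder reaches 0 after 7 divisions, so the expansion has 7 partial quotients, read off in order.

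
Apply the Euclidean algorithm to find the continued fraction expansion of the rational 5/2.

Run the Euclidean algorithm on 5 and 2; the successive quotients are the partial quotients a_0, a_1, ... (each step inverts the fractional part left over by the previous one):
  5 = 2*2 + 1, so a_0 = 2.
  2 = 2*1 + 0, so a_1 = 2.
The remainder reaches 0 after 2 divisions, so the expansion has 2 partial quotients, read off in order.

[2; 2]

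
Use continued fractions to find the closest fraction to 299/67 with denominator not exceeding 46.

183/41

Expand x = 299/67 as a continued fraction with the Euclidean algorithm:
  299 = 4*67 + 31, so a_0 = 4.
  67 = 2*31 + 5, so a_1 = 2.
  31 = 6*5 + 1, so a_2 = 6.
  5 = 5*1 + 0, so a_3 = 5.
so x = [4; 2, 6, 5].
Convergents (p_i = a_i*p_{i-1} + p_{i-2}, q_i = a_i*q_{i-1} + q_{i-2} with p_{-2}=0, p_{-1}=1, q_{-2}=1, q_{-1}=0), until the denominator exceeds 46:
  i=0: a_0=4, p_0 = 4*1 + 0 = 4, q_0 = 4*0 + 1 = 1.
  i=1: a_1=2, p_1 = 2*4 + 1 = 9, q_1 = 2*1 + 0 = 2.
  i=2: a_2=6, p_2 = 6*9 + 4 = 58, q_2 = 6*2 + 1 = 13.
  i=3: a_3=5, p_3 = 5*58 + 9 = 299, q_3 = 5*13 + 2 = 67.
q_3 = 67 > 46, so the last convergent with denominator <= 46 is p_2/q_2 = 58/13.
The closest fraction with denominator <= 46 is either p_2/q_2 or the intermediate fraction (k*p_2 + p_1)/(k*q_2 + q_1) with the largest k >= 1 whose denominator stays <= 46; these approach x as k grows, and every other convergent or intermediate fraction in range is farther away.
Largest k: floor((46 - q_1)/q_2) = floor((46 - 2)/13) = 3.
That gives (3*58 + 9)/(3*13 + 2) = 183/41.
Compare the errors: |x - 58/13| = |299*13 - 58*67|/(67*13) = 1/871, and |x - 183/41| = |299*41 - 183*67|/(67*41) = 2/2747.
Cross-multiplying, 2*871 = 1742 < 2747 = 1*2747, so 2/2747 is smaller: the intermediate fraction 183/41 is closer to x than 58/13.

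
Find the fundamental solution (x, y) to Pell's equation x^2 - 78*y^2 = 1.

(x, y) = (53, 6)

First expand sqrt(78) as a continued fraction. With x_i = (sqrt(78) + m_i)/d_i and (m_0, d_0) = (0, 1): a_0 = floor(sqrt(78)) = 8, since 8^2 = 64 <= 78 < 81 = 9^2.
Iterate m_{i+1} = d_i*a_i - m_i, d_{i+1} = (78 - m_{i+1}^2)/d_i, a_{i+1} = floor((a_0 + m_{i+1})/d_{i+1}):
  m_1 = 1*8 - 0 = 8, d_1 = (78 - 8^2)/1 = 14/1 = 14, a_1 = floor((8 + 8)/14) = 1.
  m_2 = 14*1 - 8 = 6, d_2 = (78 - 6^2)/14 = 42/14 = 3, a_2 = floor((8 + 6)/3) = 4.
  m_3 = 3*4 - 6 = 6, d_3 = (78 - 6^2)/3 = 42/3 = 14, a_3 = floor((8 + 6)/14) = 1.
  m_4 = 14*1 - 6 = 8, d_4 = (78 - 8^2)/14 = 14/14 = 1, a_4 = floor((8 + 8)/1) = 16.
  m_5 = 1*16 - 8 = 8, d_5 = (78 - 8^2)/1 = 14/1 = 14: (m_5, d_5) = (m_1, d_1) = (8, 14), so from here the quotients repeat a_1, ..., a_4; the period length is 4.
So sqrt(78) = [8; (1, 4, 1, 16)] with period length k = 4.
k is even, so the fundamental solution of x^2 - 78y^2 = 1 is (p_{k-1}, q_{k-1}) = (p_3, q_3); compute convergents through index 3.
Convergents (p_i = a_i*p_{i-1} + p_{i-2}, q_i = a_i*q_{i-1} + q_{i-2} with p_{-2}=0, p_{-1}=1, q_{-2}=1, q_{-1}=0):
  i=0: a_0=8, p_0 = 8*1 + 0 = 8, q_0 = 8*0 + 1 = 1.
  i=1: a_1=1, p_1 = 1*8 + 1 = 9, q_1 = 1*1 + 0 = 1.
  i=2: a_2=4, p_2 = 4*9 + 8 = 44, q_2 = 4*1 + 1 = 5.
  i=3: a_3=1, p_3 = 1*44 + 9 = 53, q_3 = 1*5 + 1 = 6.
Check: 53^2 - 78*6^2 = 2809 - 2808 = 1, so (x, y) = (53, 6) solves the equation, and by the theorem it is the least positive solution.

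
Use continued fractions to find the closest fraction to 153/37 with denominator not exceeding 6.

25/6

Expand x = 153/37 as a continued fraction with the Euclidean algorithm:
  153 = 4*37 + 5, so a_0 = 4.
  37 = 7*5 + 2, so a_1 = 7.
  5 = 2*2 + 1, so a_2 = 2.
  2 = 2*1 + 0, so a_3 = 2.
so x = [4; 7, 2, 2].
Convergents (p_i = a_i*p_{i-1} + p_{i-2}, q_i = a_i*q_{i-1} + q_{i-2} with p_{-2}=0, p_{-1}=1, q_{-2}=1, q_{-1}=0), until the denominator exceeds 6:
  i=0: a_0=4, p_0 = 4*1 + 0 = 4, q_0 = 4*0 + 1 = 1.
  i=1: a_1=7, p_1 = 7*4 + 1 = 29, q_1 = 7*1 + 0 = 7.
q_1 = 7 > 6, so the last convergent with denominator <= 6 is p_0/q_0 = 4/1.
The closest fraction with denominator <= 6 is either p_0/q_0 or the intermediate fraction (k*p_0 + p_{-1})/(k*q_0 + q_{-1}) with the largest k >= 1 whose denominator stays <= 6; these approach x as k grows, and every other convergent or intermediate fraction in range is farther away.
Largest k: floor((6 - q_{-1})/q_0) = floor((6 - 0)/1) = 6 (using the seeds p_{-1} = 1, q_{-1} = 0).
That gives (6*4 + 1)/(6*1 + 0) = 25/6.
Compare the errors: |x - 4/1| = |153*1 - 4*37|/(37*1) = 5/37, and |x - 25/6| = |153*6 - 25*37|/(37*6) = 7/222.
Cross-multiplying, 7*37 = 259 < 1110 = 5*222, so 7/222 is smaller: the intermediate fraction 25/6 is closer to x than 4/1.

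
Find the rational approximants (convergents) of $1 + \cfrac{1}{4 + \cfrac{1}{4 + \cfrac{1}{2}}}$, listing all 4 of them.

1/1, 5/4, 21/17, 47/38

Using the convergent recurrence p_i = a_i*p_{i-1} + p_{i-2}, q_i = a_i*q_{i-1} + q_{i-2} with p_{-2}=0, p_{-1}=1, q_{-2}=1, q_{-1}=0:
  i=0: a_0=1, p_0 = 1*1 + 0 = 1, q_0 = 1*0 + 1 = 1.
  i=1: a_1=4, p_1 = 4*1 + 1 = 5, q_1 = 4*1 + 0 = 4.
  i=2: a_2=4, p_2 = 4*5 + 1 = 21, q_2 = 4*4 + 1 = 17.
  i=3: a_3=2, p_3 = 2*21 + 5 = 47, q_3 = 2*17 + 4 = 38.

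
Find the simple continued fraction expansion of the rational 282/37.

[7; 1, 1, 1, 1, 1, 4]

Run the Euclidean algorithm on 282 and 37; the successive quotients are the partial quotients a_0, a_1, ... (each step inverts the fractional part left over by the previous one):
  282 = 7*37 + 23, so a_0 = 7.
  37 = 1*23 + 14, so a_1 = 1.
  23 = 1*14 + 9, so a_2 = 1.
  14 = 1*9 + 5, so a_3 = 1.
  9 = 1*5 + 4, so a_4 = 1.
  5 = 1*4 + 1, so a_5 = 1.
  4 = 4*1 + 0, so a_6 = 4.
The remainder reaches 0 after 7 divisions, so the expansion has 7 partial quotients, read off in order.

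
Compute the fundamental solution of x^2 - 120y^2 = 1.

First expand sqrt(120) as a continued fraction. With x_i = (sqrt(120) + m_i)/d_i and (m_0, d_0) = (0, 1): a_0 = floor(sqrt(120)) = 10, since 10^2 = 100 <= 120 < 121 = 11^2.
Iterate m_{i+1} = d_i*a_i - m_i, d_{i+1} = (120 - m_{i+1}^2)/d_i, a_{i+1} = floor((a_0 + m_{i+1})/d_{i+1}):
  m_1 = 1*10 - 0 = 10, d_1 = (120 - 10^2)/1 = 20/1 = 20, a_1 = floor((10 + 10)/20) = 1.
  m_2 = 20*1 - 10 = 10, d_2 = (120 - 10^2)/20 = 20/20 = 1, a_2 = floor((10 + 10)/1) = 20.
  m_3 = 1*20 - 10 = 10, d_3 = (120 - 10^2)/1 = 20/1 = 20: (m_3, d_3) = (m_1, d_1) = (10, 20), so from here the quotients repeat a_1, a_2; the period length is 2.
So sqrt(120) = [10; (1, 20)] with period length k = 2.
k is even, so the fundamental solution of x^2 - 120y^2 = 1 is (p_{k-1}, q_{k-1}) = (p_1, q_1); compute convergents through index 1.
Convergents (p_i = a_i*p_{i-1} + p_{i-2}, q_i = a_i*q_{i-1} + q_{i-2} with p_{-2}=0, p_{-1}=1, q_{-2}=1, q_{-1}=0):
  i=0: a_0=10, p_0 = 10*1 + 0 = 10, q_0 = 10*0 + 1 = 1.
  i=1: a_1=1, p_1 = 1*10 + 1 = 11, q_1 = 1*1 + 0 = 1.
Check: 11^2 - 120*1^2 = 121 - 120 = 1, so (x, y) = (11, 1) solves the equation, and by the theorem it is the least positive solution.

(x, y) = (11, 1)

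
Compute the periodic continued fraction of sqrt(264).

[16; (4, 32)]

Write x_i = (sqrt(264) + m_i)/d_i with (m_0, d_0) = (0, 1). a_0 = floor(sqrt(264)) = 16, since 16^2 = 256 <= 264 < 289 = 17^2.
Iterate m_{i+1} = d_i*a_i - m_i, d_{i+1} = (264 - m_{i+1}^2)/d_i, a_{i+1} = floor((a_0 + m_{i+1})/d_{i+1}):
  m_1 = 1*16 - 0 = 16, d_1 = (264 - 16^2)/1 = 8/1 = 8, a_1 = floor((16 + 16)/8) = 4.
  m_2 = 8*4 - 16 = 16, d_2 = (264 - 16^2)/8 = 8/8 = 1, a_2 = floor((16 + 16)/1) = 32.
  m_3 = 1*32 - 16 = 16, d_3 = (264 - 16^2)/1 = 8/1 = 8: (m_3, d_3) = (m_1, d_1) = (16, 8), so from here the quotients repeat a_1, a_2; the period length is 2.
Hence the expansion of sqrt(264) is a_0 = 16 followed by the repeating block 4, 32 (period 2).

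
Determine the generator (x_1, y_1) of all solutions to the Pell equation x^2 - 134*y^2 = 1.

(x, y) = (145925, 12606)

First expand sqrt(134) as a continued fraction. With x_i = (sqrt(134) + m_i)/d_i and (m_0, d_0) = (0, 1): a_0 = floor(sqrt(134)) = 11, since 11^2 = 121 <= 134 < 144 = 12^2.
Iterate m_{i+1} = d_i*a_i - m_i, d_{i+1} = (134 - m_{i+1}^2)/d_i, a_{i+1} = floor((a_0 + m_{i+1})/d_{i+1}):
  m_1 = 1*11 - 0 = 11, d_1 = (134 - 11^2)/1 = 13/1 = 13, a_1 = floor((11 + 11)/13) = 1.
  m_2 = 13*1 - 11 = 2, d_2 = (134 - 2^2)/13 = 130/13 = 10, a_2 = floor((11 + 2)/10) = 1.
  m_3 = 10*1 - 2 = 8, d_3 = (134 - 8^2)/10 = 70/10 = 7, a_3 = floor((11 + 8)/7) = 2.
  m_4 = 7*2 - 8 = 6, d_4 = (134 - 6^2)/7 = 98/7 = 14, a_4 = floor((11 + 6)/14) = 1.
  m_5 = 14*1 - 6 = 8, d_5 = (134 - 8^2)/14 = 70/14 = 5, a_5 = floor((11 + 8)/5) = 3.
  m_6 = 5*3 - 8 = 7, d_6 = (134 - 7^2)/5 = 85/5 = 17, a_6 = floor((11 + 7)/17) = 1.
  m_7 = 17*1 - 7 = 10, d_7 = (134 - 10^2)/17 = 34/17 = 2, a_7 = floor((11 + 10)/2) = 10.
  m_8 = 2*10 - 10 = 10, d_8 = (134 - 10^2)/2 = 34/2 = 17, a_8 = floor((11 + 10)/17) = 1.
  m_9 = 17*1 - 10 = 7, d_9 = (134 - 7^2)/17 = 85/17 = 5, a_9 = floor((11 + 7)/5) = 3.
  m_10 = 5*3 - 7 = 8, d_10 = (134 - 8^2)/5 = 70/5 = 14, a_10 = floor((11 + 8)/14) = 1.
  m_11 = 14*1 - 8 = 6, d_11 = (134 - 6^2)/14 = 98/14 = 7, a_11 = floor((11 + 6)/7) = 2.
  m_12 = 7*2 - 6 = 8, d_12 = (134 - 8^2)/7 = 70/7 = 10, a_12 = floor((11 + 8)/10) = 1.
  m_13 = 10*1 - 8 = 2, d_13 = (134 - 2^2)/10 = 130/10 = 13, a_13 = floor((11 + 2)/13) = 1.
  m_14 = 13*1 - 2 = 11, d_14 = (134 - 11^2)/13 = 13/13 = 1, a_14 = floor((11 + 11)/1) = 22.
  m_15 = 1*22 - 11 = 11, d_15 = (134 - 11^2)/1 = 13/1 = 13: (m_15, d_15) = (m_1, d_1) = (11, 13), so from here the quotients repeat a_1, ..., a_14; the period length is 14.
So sqrt(134) = [11; (1, 1, 2, 1, 3, 1, 10, 1, 3, 1, 2, 1, 1, 22)] with period length k = 14.
k is even, so the fundamental solution of x^2 - 134y^2 = 1 is (p_{k-1}, q_{k-1}) = (p_13, q_13); compute convergents through index 13.
Convergents (p_i = a_i*p_{i-1} + p_{i-2}, q_i = a_i*q_{i-1} + q_{i-2} with p_{-2}=0, p_{-1}=1, q_{-2}=1, q_{-1}=0):
  i=0: a_0=11, p_0 = 11*1 + 0 = 11, q_0 = 11*0 + 1 = 1.
  i=1: a_1=1, p_1 = 1*11 + 1 = 12, q_1 = 1*1 + 0 = 1.
  i=2: a_2=1, p_2 = 1*12 + 11 = 23, q_2 = 1*1 + 1 = 2.
  i=3: a_3=2, p_3 = 2*23 + 12 = 58, q_3 = 2*2 + 1 = 5.
  i=4: a_4=1, p_4 = 1*58 + 23 = 81, q_4 = 1*5 + 2 = 7.
  i=5: a_5=3, p_5 = 3*81 + 58 = 301, q_5 = 3*7 + 5 = 26.
  i=6: a_6=1, p_6 = 1*301 + 81 = 382, q_6 = 1*26 + 7 = 33.
  i=7: a_7=10, p_7 = 10*382 + 301 = 4121, q_7 = 10*33 + 26 = 356.
  i=8: a_8=1, p_8 = 1*4121 + 382 = 4503, q_8 = 1*356 + 33 = 389.
  i=9: a_9=3, p_9 = 3*4503 + 4121 = 17630, q_9 = 3*389 + 356 = 1523.
  i=10: a_10=1, p_10 = 1*17630 + 4503 = 22133, q_10 = 1*1523 + 389 = 1912.
  i=11: a_11=2, p_11 = 2*22133 + 17630 = 61896, q_11 = 2*1912 + 1523 = 5347.
  i=12: a_12=1, p_12 = 1*61896 + 22133 = 84029, q_12 = 1*5347 + 1912 = 7259.
  i=13: a_13=1, p_13 = 1*84029 + 61896 = 145925, q_13 = 1*7259 + 5347 = 12606.
Check: 145925^2 - 134*12606^2 = 21294105625 - 21294105624 = 1, so (x, y) = (145925, 12606) solves the equation, and by the theorem it is the least positive solution.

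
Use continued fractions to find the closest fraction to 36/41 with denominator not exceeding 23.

Expand x = 36/41 as a continued fraction with the Euclidean algorithm:
  36 = 0*41 + 36, so a_0 = 0.
  41 = 1*36 + 5, so a_1 = 1.
  36 = 7*5 + 1, so a_2 = 7.
  5 = 5*1 + 0, so a_3 = 5.
so x = [0; 1, 7, 5].
Convergents (p_i = a_i*p_{i-1} + p_{i-2}, q_i = a_i*q_{i-1} + q_{i-2} with p_{-2}=0, p_{-1}=1, q_{-2}=1, q_{-1}=0), until the denominator exceeds 23:
  i=0: a_0=0, p_0 = 0*1 + 0 = 0, q_0 = 0*0 + 1 = 1.
  i=1: a_1=1, p_1 = 1*0 + 1 = 1, q_1 = 1*1 + 0 = 1.
  i=2: a_2=7, p_2 = 7*1 + 0 = 7, q_2 = 7*1 + 1 = 8.
  i=3: a_3=5, p_3 = 5*7 + 1 = 36, q_3 = 5*8 + 1 = 41.
q_3 = 41 > 23, so the last convergent with denominator <= 23 is p_2/q_2 = 7/8.
The closest fraction with denominator <= 23 is either p_2/q_2 or the intermediate fraction (k*p_2 + p_1)/(k*q_2 + q_1) with the largest k >= 1 whose denominator stays <= 23; these approach x as k grows, and every other convergent or intermediate fraction in range is farther away.
Largest k: floor((23 - q_1)/q_2) = floor((23 - 1)/8) = 2.
That gives (2*7 + 1)/(2*8 + 1) = 15/17.
Compare the errors: |x - 7/8| = |36*8 - 7*41|/(41*8) = 1/328, and |x - 15/17| = |36*17 - 15*41|/(41*17) = 3/697.
Cross-multiplying, 1*697 = 697 < 984 = 3*328, so 1/328 is smaller: the convergent 7/8 is closer to x than 15/17.

7/8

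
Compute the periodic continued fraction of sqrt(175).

[13; (4, 2, 1, 2, 4, 26)]

Write x_i = (sqrt(175) + m_i)/d_i with (m_0, d_0) = (0, 1). a_0 = floor(sqrt(175)) = 13, since 13^2 = 169 <= 175 < 196 = 14^2.
Iterate m_{i+1} = d_i*a_i - m_i, d_{i+1} = (175 - m_{i+1}^2)/d_i, a_{i+1} = floor((a_0 + m_{i+1})/d_{i+1}):
  m_1 = 1*13 - 0 = 13, d_1 = (175 - 13^2)/1 = 6/1 = 6, a_1 = floor((13 + 13)/6) = 4.
  m_2 = 6*4 - 13 = 11, d_2 = (175 - 11^2)/6 = 54/6 = 9, a_2 = floor((13 + 11)/9) = 2.
  m_3 = 9*2 - 11 = 7, d_3 = (175 - 7^2)/9 = 126/9 = 14, a_3 = floor((13 + 7)/14) = 1.
  m_4 = 14*1 - 7 = 7, d_4 = (175 - 7^2)/14 = 126/14 = 9, a_4 = floor((13 + 7)/9) = 2.
  m_5 = 9*2 - 7 = 11, d_5 = (175 - 11^2)/9 = 54/9 = 6, a_5 = floor((13 + 11)/6) = 4.
  m_6 = 6*4 - 11 = 13, d_6 = (175 - 13^2)/6 = 6/6 = 1, a_6 = floor((13 + 13)/1) = 26.
  m_7 = 1*26 - 13 = 13, d_7 = (175 - 13^2)/1 = 6/1 = 6: (m_7, d_7) = (m_1, d_1) = (13, 6), so from here the quotients repeat a_1, ..., a_6; the period length is 6.
Hence the expansion of sqrt(175) is a_0 = 13 followed by the repeating block 4, 2, 1, 2, 4, 26 (period 6).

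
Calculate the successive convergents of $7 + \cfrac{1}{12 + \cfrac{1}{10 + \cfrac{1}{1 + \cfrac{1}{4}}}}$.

7/1, 85/12, 857/121, 942/133, 4625/653

Using the convergent recurrence p_i = a_i*p_{i-1} + p_{i-2}, q_i = a_i*q_{i-1} + q_{i-2} with p_{-2}=0, p_{-1}=1, q_{-2}=1, q_{-1}=0:
  i=0: a_0=7, p_0 = 7*1 + 0 = 7, q_0 = 7*0 + 1 = 1.
  i=1: a_1=12, p_1 = 12*7 + 1 = 85, q_1 = 12*1 + 0 = 12.
  i=2: a_2=10, p_2 = 10*85 + 7 = 857, q_2 = 10*12 + 1 = 121.
  i=3: a_3=1, p_3 = 1*857 + 85 = 942, q_3 = 1*121 + 12 = 133.
  i=4: a_4=4, p_4 = 4*942 + 857 = 4625, q_4 = 4*133 + 121 = 653.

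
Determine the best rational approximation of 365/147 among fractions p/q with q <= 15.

37/15

Expand x = 365/147 as a continued fraction with the Euclidean algorithm:
  365 = 2*147 + 71, so a_0 = 2.
  147 = 2*71 + 5, so a_1 = 2.
  71 = 14*5 + 1, so a_2 = 14.
  5 = 5*1 + 0, so a_3 = 5.
so x = [2; 2, 14, 5].
Convergents (p_i = a_i*p_{i-1} + p_{i-2}, q_i = a_i*q_{i-1} + q_{i-2} with p_{-2}=0, p_{-1}=1, q_{-2}=1, q_{-1}=0), until the denominator exceeds 15:
  i=0: a_0=2, p_0 = 2*1 + 0 = 2, q_0 = 2*0 + 1 = 1.
  i=1: a_1=2, p_1 = 2*2 + 1 = 5, q_1 = 2*1 + 0 = 2.
  i=2: a_2=14, p_2 = 14*5 + 2 = 72, q_2 = 14*2 + 1 = 29.
q_2 = 29 > 15, so the last convergent with denominator <= 15 is p_1/q_1 = 5/2.
The closest fraction with denominator <= 15 is either p_1/q_1 or the intermediate fraction (k*p_1 + p_0)/(k*q_1 + q_0) with the largest k >= 1 whose denominator stays <= 15; these approach x as k grows, and every other convergent or intermediate fraction in range is farther away.
Largest k: floor((15 - q_0)/q_1) = floor((15 - 1)/2) = 7.
That gives (7*5 + 2)/(7*2 + 1) = 37/15.
Compare the errors: |x - 5/2| = |365*2 - 5*147|/(147*2) = 5/294, and |x - 37/15| = |365*15 - 37*147|/(147*15) = 36/2205.
Cross-multiplying, 36*294 = 10584 < 11025 = 5*2205, so 36/2205 is smaller: the intermediate fraction 37/15 is closer to x than 5/2.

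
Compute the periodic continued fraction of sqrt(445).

[21; (10, 1, 1, 10, 42)]

Write x_i = (sqrt(445) + m_i)/d_i with (m_0, d_0) = (0, 1). a_0 = floor(sqrt(445)) = 21, since 21^2 = 441 <= 445 < 484 = 22^2.
Iterate m_{i+1} = d_i*a_i - m_i, d_{i+1} = (445 - m_{i+1}^2)/d_i, a_{i+1} = floor((a_0 + m_{i+1})/d_{i+1}):
  m_1 = 1*21 - 0 = 21, d_1 = (445 - 21^2)/1 = 4/1 = 4, a_1 = floor((21 + 21)/4) = 10.
  m_2 = 4*10 - 21 = 19, d_2 = (445 - 19^2)/4 = 84/4 = 21, a_2 = floor((21 + 19)/21) = 1.
  m_3 = 21*1 - 19 = 2, d_3 = (445 - 2^2)/21 = 441/21 = 21, a_3 = floor((21 + 2)/21) = 1.
  m_4 = 21*1 - 2 = 19, d_4 = (445 - 19^2)/21 = 84/21 = 4, a_4 = floor((21 + 19)/4) = 10.
  m_5 = 4*10 - 19 = 21, d_5 = (445 - 21^2)/4 = 4/4 = 1, a_5 = floor((21 + 21)/1) = 42.
  m_6 = 1*42 - 21 = 21, d_6 = (445 - 21^2)/1 = 4/1 = 4: (m_6, d_6) = (m_1, d_1) = (21, 4), so from here the quotients repeat a_1, ..., a_5; the period length is 5.
Hence the expansion of sqrt(445) is a_0 = 21 followed by the repeating block 10, 1, 1, 10, 42 (period 5).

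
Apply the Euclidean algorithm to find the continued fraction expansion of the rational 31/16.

Run the Euclidean algorithm on 31 and 16; the successive quotients are the partial quotients a_0, a_1, ... (each step inverts the fractional part left over by the previous one):
  31 = 1*16 + 15, so a_0 = 1.
  16 = 1*15 + 1, so a_1 = 1.
  15 = 15*1 + 0, so a_2 = 15.
The remainder reaches 0 after 3 divisions, so the expansion has 3 partial quotients, read off in order.

[1; 1, 15]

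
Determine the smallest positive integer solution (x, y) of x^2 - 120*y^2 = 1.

(x, y) = (11, 1)

First expand sqrt(120) as a continued fraction. With x_i = (sqrt(120) + m_i)/d_i and (m_0, d_0) = (0, 1): a_0 = floor(sqrt(120)) = 10, since 10^2 = 100 <= 120 < 121 = 11^2.
Iterate m_{i+1} = d_i*a_i - m_i, d_{i+1} = (120 - m_{i+1}^2)/d_i, a_{i+1} = floor((a_0 + m_{i+1})/d_{i+1}):
  m_1 = 1*10 - 0 = 10, d_1 = (120 - 10^2)/1 = 20/1 = 20, a_1 = floor((10 + 10)/20) = 1.
  m_2 = 20*1 - 10 = 10, d_2 = (120 - 10^2)/20 = 20/20 = 1, a_2 = floor((10 + 10)/1) = 20.
  m_3 = 1*20 - 10 = 10, d_3 = (120 - 10^2)/1 = 20/1 = 20: (m_3, d_3) = (m_1, d_1) = (10, 20), so from here the quotients repeat a_1, a_2; the period length is 2.
So sqrt(120) = [10; (1, 20)] with period length k = 2.
k is even, so the fundamental solution of x^2 - 120y^2 = 1 is (p_{k-1}, q_{k-1}) = (p_1, q_1); compute convergents through index 1.
Convergents (p_i = a_i*p_{i-1} + p_{i-2}, q_i = a_i*q_{i-1} + q_{i-2} with p_{-2}=0, p_{-1}=1, q_{-2}=1, q_{-1}=0):
  i=0: a_0=10, p_0 = 10*1 + 0 = 10, q_0 = 10*0 + 1 = 1.
  i=1: a_1=1, p_1 = 1*10 + 1 = 11, q_1 = 1*1 + 0 = 1.
Check: 11^2 - 120*1^2 = 121 - 120 = 1, so (x, y) = (11, 1) solves the equation, and by the theorem it is the least positive solution.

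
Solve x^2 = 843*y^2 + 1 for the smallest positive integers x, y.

First expand sqrt(843) as a continued fraction. With x_i = (sqrt(843) + m_i)/d_i and (m_0, d_0) = (0, 1): a_0 = floor(sqrt(843)) = 29, since 29^2 = 841 <= 843 < 900 = 30^2.
Iterate m_{i+1} = d_i*a_i - m_i, d_{i+1} = (843 - m_{i+1}^2)/d_i, a_{i+1} = floor((a_0 + m_{i+1})/d_{i+1}):
  m_1 = 1*29 - 0 = 29, d_1 = (843 - 29^2)/1 = 2/1 = 2, a_1 = floor((29 + 29)/2) = 29.
  m_2 = 2*29 - 29 = 29, d_2 = (843 - 29^2)/2 = 2/2 = 1, a_2 = floor((29 + 29)/1) = 58.
  m_3 = 1*58 - 29 = 29, d_3 = (843 - 29^2)/1 = 2/1 = 2: (m_3, d_3) = (m_1, d_1) = (29, 2), so from here the quotients repeat a_1, a_2; the period length is 2.
So sqrt(843) = [29; (29, 58)] with period length k = 2.
k is even, so the fundamental solution of x^2 - 843y^2 = 1 is (p_{k-1}, q_{k-1}) = (p_1, q_1); compute convergents through index 1.
Convergents (p_i = a_i*p_{i-1} + p_{i-2}, q_i = a_i*q_{i-1} + q_{i-2} with p_{-2}=0, p_{-1}=1, q_{-2}=1, q_{-1}=0):
  i=0: a_0=29, p_0 = 29*1 + 0 = 29, q_0 = 29*0 + 1 = 1.
  i=1: a_1=29, p_1 = 29*29 + 1 = 842, q_1 = 29*1 + 0 = 29.
Check: 842^2 - 843*29^2 = 708964 - 708963 = 1, so (x, y) = (842, 29) solves the equation, and by the theorem it is the least positive solution.

(x, y) = (842, 29)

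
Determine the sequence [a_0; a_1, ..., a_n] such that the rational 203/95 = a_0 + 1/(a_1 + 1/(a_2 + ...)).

Run the Euclidean algorithm on 203 and 95; the successive quotients are the partial quotients a_0, a_1, ... (each step inverts the fractional part left over by the previous one):
  203 = 2*95 + 13, so a_0 = 2.
  95 = 7*13 + 4, so a_1 = 7.
  13 = 3*4 + 1, so a_2 = 3.
  4 = 4*1 + 0, so a_3 = 4.
The remainder reaches 0 after 4 divisions, so the expansion has 4 partial quotients, read off in order.

[2; 7, 3, 4]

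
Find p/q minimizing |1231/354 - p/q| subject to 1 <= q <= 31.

Expand x = 1231/354 as a continued fraction with the Euclidean algorithm:
  1231 = 3*354 + 169, so a_0 = 3.
  354 = 2*169 + 16, so a_1 = 2.
  169 = 10*16 + 9, so a_2 = 10.
  16 = 1*9 + 7, so a_3 = 1.
  9 = 1*7 + 2, so a_4 = 1.
  7 = 3*2 + 1, so a_5 = 3.
  2 = 2*1 + 0, so a_6 = 2.
so x = [3; 2, 10, 1, 1, 3, 2].
Convergents (p_i = a_i*p_{i-1} + p_{i-2}, q_i = a_i*q_{i-1} + q_{i-2} with p_{-2}=0, p_{-1}=1, q_{-2}=1, q_{-1}=0), until the denominator exceeds 31:
  i=0: a_0=3, p_0 = 3*1 + 0 = 3, q_0 = 3*0 + 1 = 1.
  i=1: a_1=2, p_1 = 2*3 + 1 = 7, q_1 = 2*1 + 0 = 2.
  i=2: a_2=10, p_2 = 10*7 + 3 = 73, q_2 = 10*2 + 1 = 21.
  i=3: a_3=1, p_3 = 1*73 + 7 = 80, q_3 = 1*21 + 2 = 23.
  i=4: a_4=1, p_4 = 1*80 + 73 = 153, q_4 = 1*23 + 21 = 44.
q_4 = 44 > 31, so the last convergent with denominator <= 31 is p_3/q_3 = 80/23.
The closest fraction with denominator <= 31 is either p_3/q_3 or the intermediate fraction (k*p_3 + p_2)/(k*q_3 + q_2) with the largest k >= 1 whose denominator stays <= 31; these approach x as k grows, and every other convergent or intermediate fraction in range is farther away.
Largest k: floor((31 - q_2)/q_3) = floor((31 - 21)/23) = 0.
Since k = 0, no intermediate fraction beyond p_3/q_3 has denominator <= 31, so the convergent 80/23 is the closest (its error is |1231*23 - 80*354|/(354*23) = 7/8142).

80/23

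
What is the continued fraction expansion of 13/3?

[4; 3]

Run the Euclidean algorithm on 13 and 3; the successive quotients are the partial quotients a_0, a_1, ... (each step inverts the fractional part left over by the previous one):
  13 = 4*3 + 1, so a_0 = 4.
  3 = 3*1 + 0, so a_1 = 3.
The remainder reaches 0 after 2 divisions, so the expansion has 2 partial quotients, read off in order.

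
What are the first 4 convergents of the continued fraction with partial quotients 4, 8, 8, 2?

Using the convergent recurrence p_i = a_i*p_{i-1} + p_{i-2}, q_i = a_i*q_{i-1} + q_{i-2} with p_{-2}=0, p_{-1}=1, q_{-2}=1, q_{-1}=0:
  i=0: a_0=4, p_0 = 4*1 + 0 = 4, q_0 = 4*0 + 1 = 1.
  i=1: a_1=8, p_1 = 8*4 + 1 = 33, q_1 = 8*1 + 0 = 8.
  i=2: a_2=8, p_2 = 8*33 + 4 = 268, q_2 = 8*8 + 1 = 65.
  i=3: a_3=2, p_3 = 2*268 + 33 = 569, q_3 = 2*65 + 8 = 138.

4/1, 33/8, 268/65, 569/138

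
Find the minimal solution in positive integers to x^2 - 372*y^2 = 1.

First expand sqrt(372) as a continued fraction. With x_i = (sqrt(372) + m_i)/d_i and (m_0, d_0) = (0, 1): a_0 = floor(sqrt(372)) = 19, since 19^2 = 361 <= 372 < 400 = 20^2.
Iterate m_{i+1} = d_i*a_i - m_i, d_{i+1} = (372 - m_{i+1}^2)/d_i, a_{i+1} = floor((a_0 + m_{i+1})/d_{i+1}):
  m_1 = 1*19 - 0 = 19, d_1 = (372 - 19^2)/1 = 11/1 = 11, a_1 = floor((19 + 19)/11) = 3.
  m_2 = 11*3 - 19 = 14, d_2 = (372 - 14^2)/11 = 176/11 = 16, a_2 = floor((19 + 14)/16) = 2.
  m_3 = 16*2 - 14 = 18, d_3 = (372 - 18^2)/16 = 48/16 = 3, a_3 = floor((19 + 18)/3) = 12.
  m_4 = 3*12 - 18 = 18, d_4 = (372 - 18^2)/3 = 48/3 = 16, a_4 = floor((19 + 18)/16) = 2.
  m_5 = 16*2 - 18 = 14, d_5 = (372 - 14^2)/16 = 176/16 = 11, a_5 = floor((19 + 14)/11) = 3.
  m_6 = 11*3 - 14 = 19, d_6 = (372 - 19^2)/11 = 11/11 = 1, a_6 = floor((19 + 19)/1) = 38.
  m_7 = 1*38 - 19 = 19, d_7 = (372 - 19^2)/1 = 11/1 = 11: (m_7, d_7) = (m_1, d_1) = (19, 11), so from here the quotients repeat a_1, ..., a_6; the period length is 6.
So sqrt(372) = [19; (3, 2, 12, 2, 3, 38)] with period length k = 6.
k is even, so the fundamental solution of x^2 - 372y^2 = 1 is (p_{k-1}, q_{k-1}) = (p_5, q_5); compute convergents through index 5.
Convergents (p_i = a_i*p_{i-1} + p_{i-2}, q_i = a_i*q_{i-1} + q_{i-2} with p_{-2}=0, p_{-1}=1, q_{-2}=1, q_{-1}=0):
  i=0: a_0=19, p_0 = 19*1 + 0 = 19, q_0 = 19*0 + 1 = 1.
  i=1: a_1=3, p_1 = 3*19 + 1 = 58, q_1 = 3*1 + 0 = 3.
  i=2: a_2=2, p_2 = 2*58 + 19 = 135, q_2 = 2*3 + 1 = 7.
  i=3: a_3=12, p_3 = 12*135 + 58 = 1678, q_3 = 12*7 + 3 = 87.
  i=4: a_4=2, p_4 = 2*1678 + 135 = 3491, q_4 = 2*87 + 7 = 181.
  i=5: a_5=3, p_5 = 3*3491 + 1678 = 12151, q_5 = 3*181 + 87 = 630.
Check: 12151^2 - 372*630^2 = 147646801 - 147646800 = 1, so (x, y) = (12151, 630) solves the equation, and by the theorem it is the least positive solution.

(x, y) = (12151, 630)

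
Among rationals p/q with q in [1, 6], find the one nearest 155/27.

23/4

Expand x = 155/27 as a continued fraction with the Euclidean algorithm:
  155 = 5*27 + 20, so a_0 = 5.
  27 = 1*20 + 7, so a_1 = 1.
  20 = 2*7 + 6, so a_2 = 2.
  7 = 1*6 + 1, so a_3 = 1.
  6 = 6*1 + 0, so a_4 = 6.
so x = [5; 1, 2, 1, 6].
Convergents (p_i = a_i*p_{i-1} + p_{i-2}, q_i = a_i*q_{i-1} + q_{i-2} with p_{-2}=0, p_{-1}=1, q_{-2}=1, q_{-1}=0), until the denominator exceeds 6:
  i=0: a_0=5, p_0 = 5*1 + 0 = 5, q_0 = 5*0 + 1 = 1.
  i=1: a_1=1, p_1 = 1*5 + 1 = 6, q_1 = 1*1 + 0 = 1.
  i=2: a_2=2, p_2 = 2*6 + 5 = 17, q_2 = 2*1 + 1 = 3.
  i=3: a_3=1, p_3 = 1*17 + 6 = 23, q_3 = 1*3 + 1 = 4.
  i=4: a_4=6, p_4 = 6*23 + 17 = 155, q_4 = 6*4 + 3 = 27.
q_4 = 27 > 6, so the last convergent with denominator <= 6 is p_3/q_3 = 23/4.
The closest fraction with denominator <= 6 is either p_3/q_3 or the intermediate fraction (k*p_3 + p_2)/(k*q_3 + q_2) with the largest k >= 1 whose denominator stays <= 6; these approach x as k grows, and every other convergent or intermediate fraction in range is farther away.
Largest k: floor((6 - q_2)/q_3) = floor((6 - 3)/4) = 0.
Since k = 0, no intermediate fraction beyond p_3/q_3 has denominator <= 6, so the convergent 23/4 is the closest (its error is |155*4 - 23*27|/(27*4) = 1/108).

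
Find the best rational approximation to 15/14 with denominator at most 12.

13/12

Expand x = 15/14 as a continued fraction with the Euclidean algorithm:
  15 = 1*14 + 1, so a_0 = 1.
  14 = 14*1 + 0, so a_1 = 14.
so x = [1; 14].
Convergents (p_i = a_i*p_{i-1} + p_{i-2}, q_i = a_i*q_{i-1} + q_{i-2} with p_{-2}=0, p_{-1}=1, q_{-2}=1, q_{-1}=0), until the denominator exceeds 12:
  i=0: a_0=1, p_0 = 1*1 + 0 = 1, q_0 = 1*0 + 1 = 1.
  i=1: a_1=14, p_1 = 14*1 + 1 = 15, q_1 = 14*1 + 0 = 14.
q_1 = 14 > 12, so the last convergent with denominator <= 12 is p_0/q_0 = 1/1.
The closest fraction with denominator <= 12 is either p_0/q_0 or the intermediate fraction (k*p_0 + p_{-1})/(k*q_0 + q_{-1}) with the largest k >= 1 whose denominator stays <= 12; these approach x as k grows, and every other convergent or intermediate fraction in range is farther away.
Largest k: floor((12 - q_{-1})/q_0) = floor((12 - 0)/1) = 12 (using the seeds p_{-1} = 1, q_{-1} = 0).
That gives (12*1 + 1)/(12*1 + 0) = 13/12.
Compare the errors: |x - 1/1| = |15*1 - 1*14|/(14*1) = 1/14, and |x - 13/12| = |15*12 - 13*14|/(14*12) = 2/168.
Cross-multiplying, 2*14 = 28 < 168 = 1*168, so 2/168 is smaller: the intermediate fraction 13/12 is closer to x than 1/1.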